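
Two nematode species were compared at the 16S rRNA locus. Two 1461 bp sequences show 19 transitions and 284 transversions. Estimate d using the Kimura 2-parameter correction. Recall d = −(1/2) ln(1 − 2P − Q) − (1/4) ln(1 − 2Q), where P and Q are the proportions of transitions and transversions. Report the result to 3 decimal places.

P = 19/1461 ≈ 0.013005 and Q = 284/1461 ≈ 0.194387.
Under the Kimura two-parameter model, d = −½ ln(1 − 2P − Q) − ¼ ln(1 − 2Q).
1 − 2P − Q = 0.779603, giving −½ ln(0.779603) = 0.124485.
1 − 2Q = 0.611226, giving −¼ ln(0.611226) = 0.123072.
d = 0.124485 + 0.123072 = 0.247557.

0.248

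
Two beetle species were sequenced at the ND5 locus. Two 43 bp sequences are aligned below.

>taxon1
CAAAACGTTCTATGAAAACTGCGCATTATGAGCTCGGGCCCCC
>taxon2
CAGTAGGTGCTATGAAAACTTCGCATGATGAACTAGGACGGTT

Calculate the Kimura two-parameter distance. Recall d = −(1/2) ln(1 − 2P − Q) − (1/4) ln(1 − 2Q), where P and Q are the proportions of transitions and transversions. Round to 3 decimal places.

0.388

Of 43 sites, 5 differences are transitions and 8 are transversions, so P = 5/43 ≈ 0.116279 and Q = 8/43 ≈ 0.186047.
Under the Kimura two-parameter model, d = −½ ln(1 − 2P − Q) − ¼ ln(1 − 2Q).
1 − 2P − Q = 0.581395, giving −½ ln(0.581395) = 0.271162.
1 − 2Q = 0.627906, giving −¼ ln(0.627906) = 0.116341.
d = 0.271162 + 0.116341 = 0.387503.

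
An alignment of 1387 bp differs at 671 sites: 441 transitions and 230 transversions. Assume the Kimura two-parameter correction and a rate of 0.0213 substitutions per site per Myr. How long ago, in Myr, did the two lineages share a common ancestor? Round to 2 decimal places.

21.36

P = 441/1387 ≈ 0.317952 and Q = 230/1387 ≈ 0.165826.
Under the Kimura two-parameter model, d = −½ ln(1 − 2P − Q) − ¼ ln(1 − 2Q).
1 − 2P − Q = 0.19827, giving −½ ln(0.19827) = 0.809063.
1 − 2Q = 0.668348, giving −¼ ln(0.668348) = 0.100737.
d = 0.809063 + 0.100737 = 0.909800.
Under a molecular clock d = 2μt, so t = d/(2μ) = 0.909800 / (2 × 0.0213) = 21.36 Myr.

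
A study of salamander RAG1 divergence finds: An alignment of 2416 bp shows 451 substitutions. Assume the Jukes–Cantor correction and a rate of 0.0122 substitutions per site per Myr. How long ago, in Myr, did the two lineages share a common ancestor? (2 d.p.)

8.80

p = 451/2416 ≈ 0.186672.
d = −(3/4) ln(1 − 4p/3) = −0.75 ln(1 − 0.248896) = −0.75 ln(0.751104)
  = −0.75 × (-0.286211) = 0.214658 substitutions/site.
Under a molecular clock d = 2μt, so t = d/(2μ) = 0.214658 / (2 × 0.0122) = 8.80 Myr.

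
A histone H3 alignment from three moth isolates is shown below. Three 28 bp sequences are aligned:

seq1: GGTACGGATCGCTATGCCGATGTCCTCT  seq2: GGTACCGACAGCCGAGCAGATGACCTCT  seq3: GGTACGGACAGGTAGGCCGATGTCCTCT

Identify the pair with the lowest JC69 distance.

seq1–seq2: 8/28 differ, p = 0.286, d = 0.360.
seq1–seq3: 4/28 differ, p = 0.143, d = 0.158.
seq2–seq3: 7/28 differ, p = 0.250, d = 0.304.
The smallest distance is between seq1 and seq3.

seq1 and seq3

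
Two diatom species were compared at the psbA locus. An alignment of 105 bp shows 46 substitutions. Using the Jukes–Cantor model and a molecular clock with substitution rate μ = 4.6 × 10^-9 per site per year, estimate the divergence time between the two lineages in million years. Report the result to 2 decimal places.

71.53

p = 46/105 ≈ 0.438095.
d = −(3/4) ln(1 − 4p/3) = −0.75 ln(1 − 0.584127) = −0.75 ln(0.415873)
  = −0.75 × (-0.877375) = 0.658031 substitutions/site.
Under a molecular clock d = 2μt, so t = d/(2μ) = 0.658031 / (2 × 4.6 × 10^-9) = 71.53 million years.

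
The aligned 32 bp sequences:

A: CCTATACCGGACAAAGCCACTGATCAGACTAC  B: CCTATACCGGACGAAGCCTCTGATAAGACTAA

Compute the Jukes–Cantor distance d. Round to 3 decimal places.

0.137

The sequences differ at 4 of 32 sites (13, 19, 25, 32), so p = 4/32 = 0.125.
d = −(3/4) ln(1 − 4p/3) = −0.75 ln(1 − 0.166667) = −0.75 ln(0.833333)
  = −0.75 × (-0.182322) = 0.136742 substitutions/site.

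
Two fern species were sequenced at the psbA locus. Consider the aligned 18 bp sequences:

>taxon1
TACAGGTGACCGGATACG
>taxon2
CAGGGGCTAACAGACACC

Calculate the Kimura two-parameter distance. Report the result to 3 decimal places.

Of 18 sites, 5 differences are transitions and 4 are transversions, so P = 5/18 ≈ 0.277778 and Q = 4/18 ≈ 0.222222.
Under the Kimura two-parameter model, d = −½ ln(1 − 2P − Q) − ¼ ln(1 − 2Q).
1 − 2P − Q = 0.222222, giving −½ ln(0.222222) = 0.752039.
1 − 2Q = 0.555556, giving −¼ ln(0.555556) = 0.146946.
d = 0.752039 + 0.146946 = 0.898985.

0.899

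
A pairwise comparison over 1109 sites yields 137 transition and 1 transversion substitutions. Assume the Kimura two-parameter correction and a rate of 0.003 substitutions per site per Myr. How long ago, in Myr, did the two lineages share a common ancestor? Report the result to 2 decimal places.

23.82

P = 137/1109 ≈ 0.123535 and Q = 1/1109 ≈ 0.000902.
Under the Kimura two-parameter model, d = −½ ln(1 − 2P − Q) − ¼ ln(1 − 2Q).
1 − 2P − Q = 0.752028, giving −½ ln(0.752028) = 0.142491.
1 − 2Q = 0.998196, giving −¼ ln(0.998196) = 0.000451.
d = 0.142491 + 0.000451 = 0.142942.
Under a molecular clock d = 2μt, so t = d/(2μ) = 0.142942 / (2 × 0.003) = 23.82 Myr.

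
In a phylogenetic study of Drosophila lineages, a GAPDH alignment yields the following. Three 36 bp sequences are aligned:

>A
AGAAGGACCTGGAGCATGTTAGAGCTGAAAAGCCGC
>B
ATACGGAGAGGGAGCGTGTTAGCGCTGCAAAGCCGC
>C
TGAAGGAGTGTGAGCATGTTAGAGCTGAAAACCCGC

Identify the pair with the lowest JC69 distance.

A–B: 8/36 differ, p = 0.222, d = 0.264.
A–C: 6/36 differ, p = 0.167, d = 0.188.
B–C: 9/36 differ, p = 0.250, d = 0.304.
The smallest distance is between A and C.

A and C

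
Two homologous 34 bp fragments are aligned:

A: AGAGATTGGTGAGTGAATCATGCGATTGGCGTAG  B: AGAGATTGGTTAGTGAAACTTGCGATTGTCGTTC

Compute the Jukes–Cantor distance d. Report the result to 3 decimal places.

The sequences differ at 6 of 34 sites (11, 18, 20, 29, 33, 34), so p = 6/34 ≈ 0.176471.
d = −(3/4) ln(1 − 4p/3) = −0.75 ln(1 − 0.235295) = −0.75 ln(0.764705)
  = −0.75 × (-0.268265) = 0.201199 substitutions/site.

0.201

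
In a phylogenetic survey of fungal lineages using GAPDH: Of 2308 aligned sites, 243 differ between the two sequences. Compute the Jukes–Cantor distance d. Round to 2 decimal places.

p = 243/2308 ≈ 0.105286.
d = −(3/4) ln(1 − 4p/3) = −0.75 ln(1 − 0.140381) = −0.75 ln(0.859619)
  = −0.75 × (-0.151266) = 0.113450 substitutions/site.

0.11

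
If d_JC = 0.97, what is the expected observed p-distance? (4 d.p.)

p = (3/4)(1 − e^(−4d/3)) = 0.75 × (1 − e^(-1.293333)) = 0.75 × (1 − 0.274355) = 0.544234.

0.5442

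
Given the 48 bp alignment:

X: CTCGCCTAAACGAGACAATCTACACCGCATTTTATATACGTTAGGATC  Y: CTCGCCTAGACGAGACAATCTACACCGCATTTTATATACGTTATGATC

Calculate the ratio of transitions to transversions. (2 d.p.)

Transitions are A↔G and C↔T; transversions are all other mismatches.
Transitions: 1. Transversions: 1.
R = 1/1 = 1.00.

1.00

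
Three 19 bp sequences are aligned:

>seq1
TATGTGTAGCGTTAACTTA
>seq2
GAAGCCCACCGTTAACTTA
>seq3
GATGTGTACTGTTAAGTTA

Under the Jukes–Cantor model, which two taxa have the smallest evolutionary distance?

seq1 and seq3

seq1–seq2: 6/19 differ, p = 0.316, d = 0.410.
seq1–seq3: 4/19 differ, p = 0.211, d = 0.247.
seq2–seq3: 6/19 differ, p = 0.316, d = 0.410.
The smallest distance is between seq1 and seq3.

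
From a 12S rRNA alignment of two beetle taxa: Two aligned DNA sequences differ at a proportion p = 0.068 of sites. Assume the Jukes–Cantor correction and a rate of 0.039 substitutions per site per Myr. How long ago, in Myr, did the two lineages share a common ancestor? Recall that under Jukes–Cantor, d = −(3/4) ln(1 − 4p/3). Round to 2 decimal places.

d = −(3/4) ln(1 − 4p/3) = −0.75 ln(1 − 0.090667) = −0.75 ln(0.909333)
  = −0.75 × (-0.095044) = 0.071283 substitutions/site.
Under a molecular clock d = 2μt, so t = d/(2μ) = 0.071283 / (2 × 0.039) = 0.91 Myr.

0.91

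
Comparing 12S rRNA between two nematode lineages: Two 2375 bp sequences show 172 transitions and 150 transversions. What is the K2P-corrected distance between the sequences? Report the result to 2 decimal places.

0.15

P = 172/2375 ≈ 0.072421 and Q = 150/2375 ≈ 0.063158.
Under the Kimura two-parameter model, d = −½ ln(1 − 2P − Q) − ¼ ln(1 − 2Q).
1 − 2P − Q = 0.792, giving −½ ln(0.792) = 0.116597.
1 − 2Q = 0.873684, giving −¼ ln(0.873684) = 0.033759.
d = 0.116597 + 0.033759 = 0.150356.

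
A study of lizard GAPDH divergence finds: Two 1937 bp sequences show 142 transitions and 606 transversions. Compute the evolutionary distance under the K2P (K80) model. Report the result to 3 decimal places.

0.553

P = 142/1937 ≈ 0.073309 and Q = 606/1937 ≈ 0.312855.
Under the Kimura two-parameter model, d = −½ ln(1 − 2P − Q) − ¼ ln(1 − 2Q).
1 − 2P − Q = 0.540527, giving −½ ln(0.540527) = 0.307605.
1 − 2Q = 0.37429, giving −¼ ln(0.37429) = 0.245681.
d = 0.307605 + 0.245681 = 0.553286.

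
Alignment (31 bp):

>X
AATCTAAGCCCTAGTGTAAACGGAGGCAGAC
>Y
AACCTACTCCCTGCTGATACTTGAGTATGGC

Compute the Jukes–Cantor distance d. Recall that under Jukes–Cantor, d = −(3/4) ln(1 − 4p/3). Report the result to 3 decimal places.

The sequences differ at 14 of 31 sites, so p = 14/31 ≈ 0.451613.
d = −(3/4) ln(1 − 4p/3) = −0.75 ln(1 − 0.602151) = −0.75 ln(0.397849)
  = −0.75 × (-0.921683) = 0.691262 substitutions/site.

0.691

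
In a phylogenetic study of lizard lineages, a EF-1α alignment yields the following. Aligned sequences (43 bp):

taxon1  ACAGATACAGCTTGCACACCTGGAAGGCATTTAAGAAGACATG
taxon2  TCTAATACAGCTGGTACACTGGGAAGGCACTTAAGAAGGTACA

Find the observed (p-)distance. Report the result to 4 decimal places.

The sequences differ at 12 of 43 positions.
p = 12/43 = 0.279069… ≈ 0.2791 (to 4 d.p.).

0.2791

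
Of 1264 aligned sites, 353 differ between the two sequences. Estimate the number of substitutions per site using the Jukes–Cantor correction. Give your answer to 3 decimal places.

p = 353/1264 ≈ 0.279272.
d = −(3/4) ln(1 − 4p/3) = −0.75 ln(1 − 0.372363) = −0.75 ln(0.627637)
  = −0.75 × (-0.465793) = 0.349345 substitutions/site.

0.349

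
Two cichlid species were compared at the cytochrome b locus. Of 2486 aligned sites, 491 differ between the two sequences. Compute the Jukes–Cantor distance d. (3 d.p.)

p = 491/2486 ≈ 0.197506.
d = −(3/4) ln(1 − 4p/3) = −0.75 ln(1 − 0.263341) = −0.75 ln(0.736659)
  = −0.75 × (-0.305630) = 0.229223 substitutions/site.

0.229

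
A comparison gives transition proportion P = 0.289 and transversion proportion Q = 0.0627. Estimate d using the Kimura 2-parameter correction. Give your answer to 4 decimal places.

Under the Kimura two-parameter model, d = −½ ln(1 − 2P − Q) − ¼ ln(1 − 2Q).
1 − 2P − Q = 0.3593, giving −½ ln(0.3593) = 0.511799.
1 − 2Q = 0.8746, giving −¼ ln(0.8746) = 0.033497.
d = 0.511799 + 0.033497 = 0.545296.

0.5453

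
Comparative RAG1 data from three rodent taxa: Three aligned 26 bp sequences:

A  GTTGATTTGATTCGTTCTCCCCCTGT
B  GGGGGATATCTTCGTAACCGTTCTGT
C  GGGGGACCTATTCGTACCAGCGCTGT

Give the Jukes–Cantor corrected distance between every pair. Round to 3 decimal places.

d(A,B) = 0.824, d(A,C) = 0.717, d(B,C) = 0.334

A–B: 13/26 sites differ → p = 0.5, d = −0.75 ln(1 − 0.666667) = 0.823960 ≈ 0.824.
A–C: 12/26 sites differ → p ≈ 0.461538, d = −0.75 ln(1 − 0.615384) = 0.716632 ≈ 0.717.
B–C: 7/26 sites differ → p ≈ 0.269231, d = −0.75 ln(1 − 0.358975) = 0.333515 ≈ 0.334.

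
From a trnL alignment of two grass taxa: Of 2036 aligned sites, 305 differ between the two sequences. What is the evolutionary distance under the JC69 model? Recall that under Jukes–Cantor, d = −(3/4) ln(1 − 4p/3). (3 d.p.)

0.167

p = 305/2036 ≈ 0.149804.
d = −(3/4) ln(1 − 4p/3) = −0.75 ln(1 − 0.199739) = −0.75 ln(0.800261)
  = −0.75 × (-0.222817) = 0.167113 substitutions/site.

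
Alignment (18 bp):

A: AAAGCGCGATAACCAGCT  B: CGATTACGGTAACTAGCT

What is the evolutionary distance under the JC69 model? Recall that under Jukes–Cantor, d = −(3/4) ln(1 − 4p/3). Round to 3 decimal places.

The sequences differ at 7 of 18 sites (1, 2, 4, 5, 6, 9, 14), so p = 7/18 ≈ 0.388889.
d = −(3/4) ln(1 − 4p/3) = −0.75 ln(1 − 0.518519) = −0.75 ln(0.481481)
  = −0.75 × (-0.730889) = 0.548167 substitutions/site.

0.548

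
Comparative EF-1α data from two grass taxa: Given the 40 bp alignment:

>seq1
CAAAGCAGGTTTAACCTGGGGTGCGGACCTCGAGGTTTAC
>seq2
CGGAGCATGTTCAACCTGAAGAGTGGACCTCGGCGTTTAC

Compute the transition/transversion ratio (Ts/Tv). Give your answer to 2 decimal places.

Transitions are A↔G and C↔T; transversions are all other mismatches.
Transitions: 7. Transversions: 3.
R = 7/3 = 2.333333… ≈ 2.33 (to 2 d.p.).

2.33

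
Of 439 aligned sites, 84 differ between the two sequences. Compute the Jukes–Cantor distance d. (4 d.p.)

0.2209

p = 84/439 ≈ 0.191344.
d = −(3/4) ln(1 − 4p/3) = −0.75 ln(1 − 0.255125) = −0.75 ln(0.744875)
  = −0.75 × (-0.294539) = 0.220904 substitutions/site.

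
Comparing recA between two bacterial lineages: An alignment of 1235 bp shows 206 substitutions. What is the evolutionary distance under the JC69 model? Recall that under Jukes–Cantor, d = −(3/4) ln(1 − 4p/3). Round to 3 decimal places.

0.189

p = 206/1235 ≈ 0.166802.
d = −(3/4) ln(1 − 4p/3) = −0.75 ln(1 − 0.222403) = −0.75 ln(0.777597)
  = −0.75 × (-0.251547) = 0.188660 substitutions/site.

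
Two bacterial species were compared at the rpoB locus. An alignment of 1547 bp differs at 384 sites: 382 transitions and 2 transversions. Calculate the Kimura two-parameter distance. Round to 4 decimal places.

P = 382/1547 ≈ 0.24693 and Q = 2/1547 ≈ 0.001293.
Under the Kimura two-parameter model, d = −½ ln(1 − 2P − Q) − ¼ ln(1 − 2Q).
1 − 2P − Q = 0.504847, giving −½ ln(0.504847) = 0.341750.
1 − 2Q = 0.997414, giving −¼ ln(0.997414) = 0.000647.
d = 0.341750 + 0.000647 = 0.342397.

0.3424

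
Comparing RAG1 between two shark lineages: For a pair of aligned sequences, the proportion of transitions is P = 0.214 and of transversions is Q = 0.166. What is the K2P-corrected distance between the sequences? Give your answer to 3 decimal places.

0.552

Under the Kimura two-parameter model, d = −½ ln(1 − 2P − Q) − ¼ ln(1 − 2Q).
1 − 2P − Q = 0.406, giving −½ ln(0.406) = 0.450701.
1 − 2Q = 0.668, giving −¼ ln(0.668) = 0.100867.
d = 0.450701 + 0.100867 = 0.551568.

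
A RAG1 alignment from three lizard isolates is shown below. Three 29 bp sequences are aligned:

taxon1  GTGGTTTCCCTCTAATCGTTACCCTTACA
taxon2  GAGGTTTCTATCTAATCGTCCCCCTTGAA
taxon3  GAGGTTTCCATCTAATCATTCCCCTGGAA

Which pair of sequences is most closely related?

taxon2 and taxon3

taxon1–taxon2: 7/29 differ, p = 0.241, d = 0.291.
taxon1–taxon3: 7/29 differ, p = 0.241, d = 0.291.
taxon2–taxon3: 4/29 differ, p = 0.138, d = 0.152.
The smallest distance is between taxon2 and taxon3.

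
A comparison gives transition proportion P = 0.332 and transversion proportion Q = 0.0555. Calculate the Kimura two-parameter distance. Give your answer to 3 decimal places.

Under the Kimura two-parameter model, d = −½ ln(1 − 2P − Q) − ¼ ln(1 − 2Q).
1 − 2P − Q = 0.2805, giving −½ ln(0.2805) = 0.635591.
1 − 2Q = 0.889, giving −¼ ln(0.889) = 0.029415.
d = 0.635591 + 0.029415 = 0.665006.

0.665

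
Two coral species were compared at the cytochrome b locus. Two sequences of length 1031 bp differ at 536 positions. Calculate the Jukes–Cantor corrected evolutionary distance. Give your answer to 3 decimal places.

0.886

p = 536/1031 ≈ 0.519884.
d = −(3/4) ln(1 − 4p/3) = −0.75 ln(1 − 0.693179) = −0.75 ln(0.306821)
  = −0.75 × (-1.181491) = 0.886118 substitutions/site.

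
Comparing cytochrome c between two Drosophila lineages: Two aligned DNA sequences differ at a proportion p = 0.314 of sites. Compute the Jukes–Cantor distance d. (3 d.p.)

0.407

d = −(3/4) ln(1 − 4p/3) = −0.75 ln(1 − 0.418667) = −0.75 ln(0.581333)
  = −0.75 × (-0.542432) = 0.406824 substitutions/site.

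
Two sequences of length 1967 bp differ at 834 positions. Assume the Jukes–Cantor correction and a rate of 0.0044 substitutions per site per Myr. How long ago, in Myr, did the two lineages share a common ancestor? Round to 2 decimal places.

p = 834/1967 ≈ 0.423996.
d = −(3/4) ln(1 − 4p/3) = −0.75 ln(1 − 0.565328) = −0.75 ln(0.434672)
  = −0.75 × (-0.833164) = 0.624873 substitutions/site.
Under a molecular clock d = 2μt, so t = d/(2μ) = 0.624873 / (2 × 0.0044) = 71.01 Myr.

71.01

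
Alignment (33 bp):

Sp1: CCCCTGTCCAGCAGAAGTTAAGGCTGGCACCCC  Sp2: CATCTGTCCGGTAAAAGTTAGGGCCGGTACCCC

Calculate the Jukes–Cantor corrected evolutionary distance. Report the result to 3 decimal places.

0.293

The sequences differ at 8 of 33 sites (2, 3, 10, 12, 14, 21, 25, 28), so p = 8/33 ≈ 0.242424.
d = −(3/4) ln(1 − 4p/3) = −0.75 ln(1 − 0.323232) = −0.75 ln(0.676768)
  = −0.75 × (-0.390427) = 0.292820 substitutions/site.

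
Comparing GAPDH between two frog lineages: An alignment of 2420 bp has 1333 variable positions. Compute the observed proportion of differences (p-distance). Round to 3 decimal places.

0.551

p = 1333/2420 = 0.550826… ≈ 0.551 (to 3 d.p.).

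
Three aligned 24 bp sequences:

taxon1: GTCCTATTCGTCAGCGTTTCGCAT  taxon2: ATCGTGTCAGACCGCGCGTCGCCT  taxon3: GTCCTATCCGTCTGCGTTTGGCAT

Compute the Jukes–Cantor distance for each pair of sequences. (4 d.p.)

taxon1–taxon2: 10/24 sites differ → p ≈ 0.416667, d = −0.75 ln(1 − 0.555556) = 0.608198 ≈ 0.6082.
taxon1–taxon3: 3/24 sites differ → p = 0.125, d = −0.75 ln(1 − 0.166667) = 0.136741 ≈ 0.1367.
taxon2–taxon3: 10/24 sites differ → p ≈ 0.416667, d = −0.75 ln(1 − 0.555556) = 0.608198 ≈ 0.6082.

d(taxon1,taxon2) = 0.6082, d(taxon1,taxon3) = 0.1367, d(taxon2,taxon3) = 0.6082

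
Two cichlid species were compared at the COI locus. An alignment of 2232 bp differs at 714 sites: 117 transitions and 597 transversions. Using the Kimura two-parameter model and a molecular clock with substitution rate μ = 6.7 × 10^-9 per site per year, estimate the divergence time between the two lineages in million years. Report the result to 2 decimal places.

P = 117/2232 ≈ 0.052419 and Q = 597/2232 ≈ 0.267473.
Under the Kimura two-parameter model, d = −½ ln(1 − 2P − Q) − ¼ ln(1 − 2Q).
1 − 2P − Q = 0.627689, giving −½ ln(0.627689) = 0.232855.
1 − 2Q = 0.465054, giving −¼ ln(0.465054) = 0.191400.
d = 0.232855 + 0.191400 = 0.424255.
Under a molecular clock d = 2μt, so t = d/(2μ) = 0.424255 / (2 × 6.7 × 10^-9) = 31.66 million years.

31.66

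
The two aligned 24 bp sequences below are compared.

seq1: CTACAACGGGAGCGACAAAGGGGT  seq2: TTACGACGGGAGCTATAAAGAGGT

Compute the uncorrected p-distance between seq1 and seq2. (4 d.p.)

The sequences differ at 5 of 24 positions (sites 1, 5, 14, 16, 21).
p = 5/24 = 0.208333… ≈ 0.2083 (to 4 d.p.).

0.2083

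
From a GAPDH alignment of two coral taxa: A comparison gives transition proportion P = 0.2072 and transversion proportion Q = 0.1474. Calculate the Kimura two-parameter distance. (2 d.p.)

0.50

Under the Kimura two-parameter model, d = −½ ln(1 − 2P − Q) − ¼ ln(1 − 2Q).
1 − 2P − Q = 0.4382, giving −½ ln(0.4382) = 0.412540.
1 − 2Q = 0.7052, giving −¼ ln(0.7052) = 0.087318.
d = 0.412540 + 0.087318 = 0.499858.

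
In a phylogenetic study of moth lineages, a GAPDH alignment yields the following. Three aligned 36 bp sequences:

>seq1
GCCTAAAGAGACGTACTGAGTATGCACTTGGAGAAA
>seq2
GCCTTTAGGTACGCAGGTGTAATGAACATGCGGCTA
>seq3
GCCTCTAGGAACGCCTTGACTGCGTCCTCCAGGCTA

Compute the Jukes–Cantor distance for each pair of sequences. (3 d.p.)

seq1–seq2: 17/36 sites differ → p ≈ 0.472222, d = −0.75 ln(1 − 0.629629) = 0.744938 ≈ 0.745.
seq1–seq3: 18/36 sites differ → p = 0.5, d = −0.75 ln(1 − 0.666667) = 0.823960 ≈ 0.824.
seq2–seq3: 17/36 sites differ → p ≈ 0.472222, d = −0.75 ln(1 − 0.629629) = 0.744938 ≈ 0.745.

d(seq1,seq2) = 0.745, d(seq1,seq3) = 0.824, d(seq2,seq3) = 0.745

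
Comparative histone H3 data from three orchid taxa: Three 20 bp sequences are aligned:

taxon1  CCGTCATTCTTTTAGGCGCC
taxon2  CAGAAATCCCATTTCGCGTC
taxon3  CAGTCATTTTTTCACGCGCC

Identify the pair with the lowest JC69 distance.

taxon1–taxon2: 9/20 differ, p = 0.450, d = 0.687.
taxon1–taxon3: 4/20 differ, p = 0.200, d = 0.233.
taxon2–taxon3: 9/20 differ, p = 0.450, d = 0.687.
The smallest distance is between taxon1 and taxon3.

taxon1 and taxon3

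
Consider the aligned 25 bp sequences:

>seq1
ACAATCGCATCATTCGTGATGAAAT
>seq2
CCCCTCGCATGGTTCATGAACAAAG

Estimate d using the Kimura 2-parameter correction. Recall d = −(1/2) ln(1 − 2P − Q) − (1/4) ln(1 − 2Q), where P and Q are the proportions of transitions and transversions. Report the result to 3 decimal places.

0.495

Of 25 sites, 2 differences are transitions and 7 are transversions, so P = 2/25 = 0.08 and Q = 7/25 = 0.28.
Under the Kimura two-parameter model, d = −½ ln(1 − 2P − Q) − ¼ ln(1 − 2Q).
1 − 2P − Q = 0.56, giving −½ ln(0.56) = 0.289909.
1 − 2Q = 0.44, giving −¼ ln(0.44) = 0.205245.
d = 0.289909 + 0.205245 = 0.495154.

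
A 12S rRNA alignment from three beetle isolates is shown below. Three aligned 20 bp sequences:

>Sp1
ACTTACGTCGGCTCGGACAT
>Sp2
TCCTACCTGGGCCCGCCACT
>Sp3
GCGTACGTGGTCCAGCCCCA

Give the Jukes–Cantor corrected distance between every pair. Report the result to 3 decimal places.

Sp1–Sp2: 9/20 sites differ → p = 0.45, d = −0.75 ln(1 − 0.6) = 0.687218 ≈ 0.687.
Sp1–Sp3: 10/20 sites differ → p = 0.5, d = −0.75 ln(1 − 0.666667) = 0.823960 ≈ 0.824.
Sp2–Sp3: 7/20 sites differ → p = 0.35, d = −0.75 ln(1 − 0.466667) = 0.471457 ≈ 0.471.

d(Sp1,Sp2) = 0.687, d(Sp1,Sp3) = 0.824, d(Sp2,Sp3) = 0.471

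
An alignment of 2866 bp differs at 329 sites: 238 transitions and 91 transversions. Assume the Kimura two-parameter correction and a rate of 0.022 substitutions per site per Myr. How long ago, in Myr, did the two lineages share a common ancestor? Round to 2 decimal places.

2.88

P = 238/2866 ≈ 0.083043 and Q = 91/2866 ≈ 0.031752.
Under the Kimura two-parameter model, d = −½ ln(1 − 2P − Q) − ¼ ln(1 − 2Q).
1 − 2P − Q = 0.802162, giving −½ ln(0.802162) = 0.110222.
1 − 2Q = 0.936496, giving −¼ ln(0.936496) = 0.016403.
d = 0.110222 + 0.016403 = 0.126625.
Under a molecular clock d = 2μt, so t = d/(2μ) = 0.126625 / (2 × 0.022) = 2.88 Myr.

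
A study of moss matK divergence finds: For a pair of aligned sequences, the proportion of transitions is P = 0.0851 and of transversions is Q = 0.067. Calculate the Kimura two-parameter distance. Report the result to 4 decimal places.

Under the Kimura two-parameter model, d = −½ ln(1 − 2P − Q) − ¼ ln(1 − 2Q).
1 − 2P − Q = 0.7628, giving −½ ln(0.7628) = 0.135380.
1 − 2Q = 0.866, giving −¼ ln(0.866) = 0.035968.
d = 0.135380 + 0.035968 = 0.171348.

0.1713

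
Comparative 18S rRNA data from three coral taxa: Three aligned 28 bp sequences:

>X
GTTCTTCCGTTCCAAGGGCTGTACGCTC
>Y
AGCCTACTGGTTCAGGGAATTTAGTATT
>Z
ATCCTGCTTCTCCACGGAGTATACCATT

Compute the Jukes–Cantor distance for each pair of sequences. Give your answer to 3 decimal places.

d(X,Y) = 0.940, d(X,Z) = 0.724, d(Y,Z) = 0.485

X–Y: 15/28 sites differ → p ≈ 0.535714, d = −0.75 ln(1 − 0.714285) = 0.939570 ≈ 0.940.
X–Z: 13/28 sites differ → p ≈ 0.464286, d = −0.75 ln(1 − 0.619048) = 0.723811 ≈ 0.724.
Y–Z: 10/28 sites differ → p ≈ 0.357143, d = −0.75 ln(1 − 0.476191) = 0.484971 ≈ 0.485.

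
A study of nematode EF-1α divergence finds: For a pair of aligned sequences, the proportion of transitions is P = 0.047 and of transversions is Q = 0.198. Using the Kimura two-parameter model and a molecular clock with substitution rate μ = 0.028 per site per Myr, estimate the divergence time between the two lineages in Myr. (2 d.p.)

Under the Kimura two-parameter model, d = −½ ln(1 − 2P − Q) − ¼ ln(1 − 2Q).
1 − 2P − Q = 0.708, giving −½ ln(0.708) = 0.172656.
1 − 2Q = 0.604, giving −¼ ln(0.604) = 0.126045.
d = 0.172656 + 0.126045 = 0.298701.
Under a molecular clock d = 2μt, so t = d/(2μ) = 0.298701 / (2 × 0.028) = 5.33 Myr.

5.33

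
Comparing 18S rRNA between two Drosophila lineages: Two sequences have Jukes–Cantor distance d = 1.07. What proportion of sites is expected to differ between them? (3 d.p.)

p = (3/4)(1 − e^(−4d/3)) = 0.75 × (1 − e^(-1.426667)) = 0.75 × (1 − 0.240108) = 0.569919.

0.570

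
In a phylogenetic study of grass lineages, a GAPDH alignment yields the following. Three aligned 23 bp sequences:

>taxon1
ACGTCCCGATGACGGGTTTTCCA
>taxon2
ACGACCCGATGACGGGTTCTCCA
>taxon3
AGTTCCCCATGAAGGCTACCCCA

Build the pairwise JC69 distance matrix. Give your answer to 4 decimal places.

d(taxon1,taxon2) = 0.0924, d(taxon1,taxon3) = 0.4674, d(taxon2,taxon3) = 0.4674

taxon1–taxon2: 2/23 sites differ → p ≈ 0.086957, d = −0.75 ln(1 − 0.115943) = 0.092425 ≈ 0.0924.
taxon1–taxon3: 8/23 sites differ → p ≈ 0.347826, d = −0.75 ln(1 − 0.463768) = 0.467391 ≈ 0.4674.
taxon2–taxon3: 8/23 sites differ → p ≈ 0.347826, d = −0.75 ln(1 − 0.463768) = 0.467391 ≈ 0.4674.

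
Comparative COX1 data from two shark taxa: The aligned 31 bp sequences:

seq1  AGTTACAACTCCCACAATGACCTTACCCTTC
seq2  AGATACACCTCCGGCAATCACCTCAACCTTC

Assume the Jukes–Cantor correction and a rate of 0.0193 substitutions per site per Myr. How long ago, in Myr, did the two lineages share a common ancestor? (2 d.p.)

6.96

The sequences differ at 7 of 31 sites (3, 8, 13, 14, 19, 24, 26), so p = 7/31 ≈ 0.225806.
d = −(3/4) ln(1 − 4p/3) = −0.75 ln(1 − 0.301075) = −0.75 ln(0.698925)
  = −0.75 × (-0.358212) = 0.268659 substitutions/site.
Under a molecular clock d = 2μt, so t = d/(2μ) = 0.268659 / (2 × 0.0193) = 6.96 Myr.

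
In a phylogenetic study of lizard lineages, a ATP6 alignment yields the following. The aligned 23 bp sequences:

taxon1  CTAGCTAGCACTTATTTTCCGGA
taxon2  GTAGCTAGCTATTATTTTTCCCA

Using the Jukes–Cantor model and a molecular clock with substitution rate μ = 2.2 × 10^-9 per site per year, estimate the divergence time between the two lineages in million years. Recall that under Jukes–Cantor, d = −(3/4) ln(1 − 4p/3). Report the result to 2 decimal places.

72.86

The sequences differ at 6 of 23 sites (1, 10, 11, 19, 21, 22), so p = 6/23 ≈ 0.26087.
d = −(3/4) ln(1 − 4p/3) = −0.75 ln(1 − 0.347827) = −0.75 ln(0.652173)
  = −0.75 × (-0.427445) = 0.320584 substitutions/site.
Under a molecular clock d = 2μt, so t = d/(2μ) = 0.320584 / (2 × 2.2 × 10^-9) = 72.86 million years.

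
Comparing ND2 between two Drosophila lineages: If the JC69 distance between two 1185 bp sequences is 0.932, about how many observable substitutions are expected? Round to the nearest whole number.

Invert JC69: p = (3/4)(1 − e^(−4d/3)) = 0.75 × (1 − e^(-1.242667)) = 0.75 × (1 − 0.288613) = 0.533540.
Expected differing sites = pL ≈ 0.533540 × 1185 = 632.2449 ≈ 632.

632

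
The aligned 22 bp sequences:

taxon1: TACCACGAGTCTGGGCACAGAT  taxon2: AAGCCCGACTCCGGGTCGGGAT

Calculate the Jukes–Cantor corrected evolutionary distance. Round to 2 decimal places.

0.59

The sequences differ at 9 of 22 sites (1, 3, 5, 9, 12, 16, 17, 18, 19), so p = 9/22 ≈ 0.409091.
d = −(3/4) ln(1 − 4p/3) = −0.75 ln(1 − 0.545455) = −0.75 ln(0.454545)
  = −0.75 × (-0.788458) = 0.591344 substitutions/site.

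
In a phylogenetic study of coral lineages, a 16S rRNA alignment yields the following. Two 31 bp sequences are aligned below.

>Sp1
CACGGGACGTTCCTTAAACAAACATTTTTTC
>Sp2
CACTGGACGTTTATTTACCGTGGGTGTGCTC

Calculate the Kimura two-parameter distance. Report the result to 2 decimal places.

0.62

Of 31 sites, 5 differences are transitions and 8 are transversions, so P = 5/31 ≈ 0.16129 and Q = 8/31 ≈ 0.258065.
Under the Kimura two-parameter model, d = −½ ln(1 − 2P − Q) − ¼ ln(1 − 2Q).
1 − 2P − Q = 0.419355, giving −½ ln(0.419355) = 0.434519.
1 − 2Q = 0.48387, giving −¼ ln(0.48387) = 0.181485.
d = 0.434519 + 0.181485 = 0.616004.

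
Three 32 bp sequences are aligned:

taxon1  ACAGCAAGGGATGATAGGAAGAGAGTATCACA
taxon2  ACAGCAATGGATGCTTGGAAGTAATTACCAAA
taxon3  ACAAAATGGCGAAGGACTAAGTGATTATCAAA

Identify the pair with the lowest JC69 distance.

taxon1–taxon2: 8/32 differ, p = 0.250, d = 0.304.
taxon1–taxon3: 14/32 differ, p = 0.438, d = 0.657.
taxon2–taxon3: 15/32 differ, p = 0.469, d = 0.736.
The smallest distance is between taxon1 and taxon2.

taxon1 and taxon2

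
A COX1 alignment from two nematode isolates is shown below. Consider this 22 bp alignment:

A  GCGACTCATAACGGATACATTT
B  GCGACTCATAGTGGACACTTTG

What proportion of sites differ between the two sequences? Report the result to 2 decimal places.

The sequences differ at 5 of 22 positions (sites 11, 12, 16, 19, 22).
p = 5/22 = 0.227272… ≈ 0.23 (to 2 d.p.).

0.23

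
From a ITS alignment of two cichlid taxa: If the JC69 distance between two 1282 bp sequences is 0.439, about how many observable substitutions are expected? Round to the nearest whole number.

Invert JC69: p = (3/4)(1 − e^(−4d/3)) = 0.75 × (1 − e^(-0.585333)) = 0.75 × (1 − 0.556920) = 0.332310.
Expected differing sites = pL ≈ 0.332310 × 1282 = 426.02142 ≈ 426.

426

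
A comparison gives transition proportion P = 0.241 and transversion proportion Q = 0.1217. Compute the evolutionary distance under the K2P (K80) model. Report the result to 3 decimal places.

0.533

Under the Kimura two-parameter model, d = −½ ln(1 − 2P − Q) − ¼ ln(1 − 2Q).
1 − 2P − Q = 0.3963, giving −½ ln(0.3963) = 0.462792.
1 − 2Q = 0.7566, giving −¼ ln(0.7566) = 0.069730.
d = 0.462792 + 0.069730 = 0.532522.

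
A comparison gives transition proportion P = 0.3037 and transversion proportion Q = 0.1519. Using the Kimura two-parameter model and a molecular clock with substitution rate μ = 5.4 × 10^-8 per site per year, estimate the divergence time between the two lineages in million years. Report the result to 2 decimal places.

Under the Kimura two-parameter model, d = −½ ln(1 − 2P − Q) − ¼ ln(1 − 2Q).
1 − 2P − Q = 0.2407, giving −½ ln(0.2407) = 0.712102.
1 − 2Q = 0.6962, giving −¼ ln(0.6962) = 0.090530.
d = 0.712102 + 0.090530 = 0.802632.
Under a molecular clock d = 2μt, so t = d/(2μ) = 0.802632 / (2 × 5.4 × 10^-8) = 7.43 million years.

7.43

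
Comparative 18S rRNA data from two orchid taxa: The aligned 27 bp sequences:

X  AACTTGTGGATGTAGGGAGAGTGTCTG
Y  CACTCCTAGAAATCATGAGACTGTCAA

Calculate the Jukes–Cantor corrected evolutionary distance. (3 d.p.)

The sequences differ at 12 of 27 sites, so p = 12/27 ≈ 0.444444.
d = −(3/4) ln(1 − 4p/3) = −0.75 ln(1 − 0.592592) = −0.75 ln(0.407408)
  = −0.75 × (-0.897940) = 0.673455 substitutions/site.

0.673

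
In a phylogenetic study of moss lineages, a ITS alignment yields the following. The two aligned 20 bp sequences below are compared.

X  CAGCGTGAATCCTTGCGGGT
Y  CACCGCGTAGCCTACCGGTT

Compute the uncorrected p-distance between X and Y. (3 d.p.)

The sequences differ at 7 of 20 positions (sites 3, 6, 8, 10, 14, 15, 19).
p = 7/20 = 0.350.

0.350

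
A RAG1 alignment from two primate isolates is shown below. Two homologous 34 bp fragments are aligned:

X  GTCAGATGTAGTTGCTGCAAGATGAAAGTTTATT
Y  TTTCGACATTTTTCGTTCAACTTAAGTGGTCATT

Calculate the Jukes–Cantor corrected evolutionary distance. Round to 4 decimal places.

The sequences differ at 17 of 34 sites, so p = 17/34 = 0.5.
d = −(3/4) ln(1 − 4p/3) = −0.75 ln(1 − 0.666667) = −0.75 ln(0.333333)
  = −0.75 × (-1.098613) = 0.823960 substitutions/site.

0.8240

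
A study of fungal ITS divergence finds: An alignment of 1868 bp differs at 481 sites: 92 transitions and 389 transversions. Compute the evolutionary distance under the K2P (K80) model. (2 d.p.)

0.32

P = 92/1868 ≈ 0.049251 and Q = 389/1868 ≈ 0.208244.
Under the Kimura two-parameter model, d = −½ ln(1 − 2P − Q) − ¼ ln(1 − 2Q).
1 − 2P − Q = 0.693254, giving −½ ln(0.693254) = 0.183179.
1 − 2Q = 0.583512, giving −¼ ln(0.583512) = 0.134673.
d = 0.183179 + 0.134673 = 0.317852.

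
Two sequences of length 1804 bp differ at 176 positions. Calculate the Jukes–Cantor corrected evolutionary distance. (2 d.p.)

p = 176/1804 ≈ 0.097561.
d = −(3/4) ln(1 − 4p/3) = −0.75 ln(1 − 0.130081) = −0.75 ln(0.869919)
  = −0.75 × (-0.139355) = 0.104516 substitutions/site.

0.10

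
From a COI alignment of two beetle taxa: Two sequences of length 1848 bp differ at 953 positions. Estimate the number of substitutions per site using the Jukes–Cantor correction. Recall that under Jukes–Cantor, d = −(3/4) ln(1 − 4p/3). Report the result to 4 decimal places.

p = 953/1848 ≈ 0.515693.
d = −(3/4) ln(1 − 4p/3) = −0.75 ln(1 − 0.687591) = −0.75 ln(0.312409)
  = −0.75 × (-1.163442) = 0.872582 substitutions/site.

0.8726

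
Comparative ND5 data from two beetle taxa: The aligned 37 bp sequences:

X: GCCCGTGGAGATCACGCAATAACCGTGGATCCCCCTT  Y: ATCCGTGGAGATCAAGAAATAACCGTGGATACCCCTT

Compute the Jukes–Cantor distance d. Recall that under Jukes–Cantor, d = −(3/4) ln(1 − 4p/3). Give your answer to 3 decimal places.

0.149

The sequences differ at 5 of 37 sites (1, 2, 15, 17, 31), so p = 5/37 ≈ 0.135135.
d = −(3/4) ln(1 − 4p/3) = −0.75 ln(1 − 0.18018) = −0.75 ln(0.81982)
  = −0.75 × (-0.198670) = 0.149003 substitutions/site.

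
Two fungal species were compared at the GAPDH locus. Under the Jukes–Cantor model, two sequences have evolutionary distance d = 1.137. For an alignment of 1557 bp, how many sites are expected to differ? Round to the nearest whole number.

Invert JC69: p = (3/4)(1 − e^(−4d/3)) = 0.75 × (1 − e^(-1.516)) = 0.75 × (1 − 0.219588) = 0.585309.
Expected differing sites = pL ≈ 0.585309 × 1557 = 911.326113 ≈ 911.

911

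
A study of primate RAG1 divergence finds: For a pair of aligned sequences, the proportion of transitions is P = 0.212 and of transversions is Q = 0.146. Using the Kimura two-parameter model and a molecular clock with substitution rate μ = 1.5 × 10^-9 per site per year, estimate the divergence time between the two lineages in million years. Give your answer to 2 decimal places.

169.44

Under the Kimura two-parameter model, d = −½ ln(1 − 2P − Q) − ¼ ln(1 − 2Q).
1 − 2P − Q = 0.43, giving −½ ln(0.43) = 0.421985.
1 − 2Q = 0.708, giving −¼ ln(0.708) = 0.086328.
d = 0.421985 + 0.086328 = 0.508313.
Under a molecular clock d = 2μt, so t = d/(2μ) = 0.508313 / (2 × 1.5 × 10^-9) = 169.44 million years.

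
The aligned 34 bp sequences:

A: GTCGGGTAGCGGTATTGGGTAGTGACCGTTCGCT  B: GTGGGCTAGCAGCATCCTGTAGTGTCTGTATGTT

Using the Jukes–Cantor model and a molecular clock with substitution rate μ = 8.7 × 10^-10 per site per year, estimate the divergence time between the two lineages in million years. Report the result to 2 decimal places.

The sequences differ at 12 of 34 sites, so p = 12/34 ≈ 0.352941.
d = −(3/4) ln(1 − 4p/3) = −0.75 ln(1 − 0.470588) = −0.75 ln(0.529412)
  = −0.75 × (-0.635988) = 0.476991 substitutions/site.
Under a molecular clock d = 2μt, so t = d/(2μ) = 0.476991 / (2 × 8.7 × 10^-10) = 274.13 million years.

274.13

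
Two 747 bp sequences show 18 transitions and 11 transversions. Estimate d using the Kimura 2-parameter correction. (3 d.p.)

P = 18/747 ≈ 0.024096 and Q = 11/747 ≈ 0.014726.
Under the Kimura two-parameter model, d = −½ ln(1 − 2P − Q) − ¼ ln(1 − 2Q).
1 − 2P − Q = 0.937082, giving −½ ln(0.937082) = 0.032492.
1 − 2Q = 0.970548, giving −¼ ln(0.970548) = 0.007474.
d = 0.032492 + 0.007474 = 0.039966.

0.040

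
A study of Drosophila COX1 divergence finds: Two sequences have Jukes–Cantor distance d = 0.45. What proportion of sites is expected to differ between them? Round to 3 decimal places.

0.338

p = (3/4)(1 − e^(−4d/3)) = 0.75 × (1 − e^(-0.6)) = 0.75 × (1 − 0.548812) = 0.338391.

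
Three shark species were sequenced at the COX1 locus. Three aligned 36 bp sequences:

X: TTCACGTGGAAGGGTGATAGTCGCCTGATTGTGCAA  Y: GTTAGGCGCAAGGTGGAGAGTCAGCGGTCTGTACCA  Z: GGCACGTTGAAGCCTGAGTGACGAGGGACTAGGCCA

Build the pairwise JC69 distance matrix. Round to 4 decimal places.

X–Y: 15/36 sites differ → p ≈ 0.416667, d = −0.75 ln(1 − 0.555556) = 0.608198 ≈ 0.6082.
X–Z: 15/36 sites differ → p ≈ 0.416667, d = −0.75 ln(1 − 0.555556) = 0.608198 ≈ 0.6082.
Y–Z: 18/36 sites differ → p = 0.5, d = −0.75 ln(1 − 0.666667) = 0.823960 ≈ 0.8240.

d(X,Y) = 0.6082, d(X,Z) = 0.6082, d(Y,Z) = 0.8240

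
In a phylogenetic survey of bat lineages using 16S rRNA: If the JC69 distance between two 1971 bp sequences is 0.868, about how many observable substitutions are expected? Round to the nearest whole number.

1014

Invert JC69: p = (3/4)(1 − e^(−4d/3)) = 0.75 × (1 − e^(-1.157333)) = 0.75 × (1 − 0.314323) = 0.514258.
Expected differing sites = pL ≈ 0.514258 × 1971 = 1013.602518 ≈ 1014.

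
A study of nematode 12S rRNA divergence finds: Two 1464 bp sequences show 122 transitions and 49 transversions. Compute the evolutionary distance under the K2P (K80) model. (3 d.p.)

0.129

P = 122/1464 ≈ 0.083333 and Q = 49/1464 ≈ 0.03347.
Under the Kimura two-parameter model, d = −½ ln(1 − 2P − Q) − ¼ ln(1 − 2Q).
1 − 2P − Q = 0.799864, giving −½ ln(0.799864) = 0.111657.
1 − 2Q = 0.93306, giving −¼ ln(0.93306) = 0.017321.
d = 0.111657 + 0.017321 = 0.128978.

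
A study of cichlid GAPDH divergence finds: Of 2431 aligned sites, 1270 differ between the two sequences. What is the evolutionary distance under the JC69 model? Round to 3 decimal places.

p = 1270/2431 ≈ 0.522419.
d = −(3/4) ln(1 − 4p/3) = −0.75 ln(1 − 0.696559) = −0.75 ln(0.303441)
  = −0.75 × (-1.192568) = 0.894426 substitutions/site.

0.894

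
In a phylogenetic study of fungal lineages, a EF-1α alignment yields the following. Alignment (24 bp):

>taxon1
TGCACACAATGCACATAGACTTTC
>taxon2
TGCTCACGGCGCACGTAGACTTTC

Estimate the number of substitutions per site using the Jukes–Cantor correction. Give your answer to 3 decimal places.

The sequences differ at 5 of 24 sites (4, 8, 9, 10, 15), so p = 5/24 ≈ 0.208333.
d = −(3/4) ln(1 − 4p/3) = −0.75 ln(1 − 0.277777) = −0.75 ln(0.722223)
  = −0.75 × (-0.325421) = 0.244066 substitutions/site.

0.244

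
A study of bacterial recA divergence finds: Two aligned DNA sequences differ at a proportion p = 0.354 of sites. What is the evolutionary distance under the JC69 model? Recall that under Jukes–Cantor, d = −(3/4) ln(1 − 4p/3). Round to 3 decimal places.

0.479

d = −(3/4) ln(1 − 4p/3) = −0.75 ln(1 − 0.472) = −0.75 ln(0.528)
  = −0.75 × (-0.638659) = 0.478994 substitutions/site.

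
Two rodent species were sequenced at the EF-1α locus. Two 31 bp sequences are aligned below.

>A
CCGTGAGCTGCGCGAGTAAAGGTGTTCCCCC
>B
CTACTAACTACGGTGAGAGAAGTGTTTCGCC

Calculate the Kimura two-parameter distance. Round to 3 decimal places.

Of 31 sites, 10 differences are transitions and 5 are transversions, so P = 10/31 ≈ 0.322581 and Q = 5/31 ≈ 0.16129.
Under the Kimura two-parameter model, d = −½ ln(1 − 2P − Q) − ¼ ln(1 − 2Q).
1 − 2P − Q = 0.193548, giving −½ ln(0.193548) = 0.821115.
1 − 2Q = 0.67742, giving −¼ ln(0.67742) = 0.097366.
d = 0.821115 + 0.097366 = 0.918481.

0.918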